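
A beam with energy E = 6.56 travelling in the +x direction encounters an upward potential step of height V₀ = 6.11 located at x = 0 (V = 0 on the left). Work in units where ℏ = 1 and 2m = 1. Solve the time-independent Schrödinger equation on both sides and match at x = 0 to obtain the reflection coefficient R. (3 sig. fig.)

R = 0.342

On each side the TISE gives plane waves with k = √(2m(E − V))/ℏ: k₁ = √(2·½·6.56) = 2.561, k₂ = √(2·½·0.45) = 0.6708.
Matching ψ and ψ′ at x = 0 gives r = (k₁ − k₂)/(k₁ + k₂), so R = r² = 0.3421 and T = 1 − R = 0.6579.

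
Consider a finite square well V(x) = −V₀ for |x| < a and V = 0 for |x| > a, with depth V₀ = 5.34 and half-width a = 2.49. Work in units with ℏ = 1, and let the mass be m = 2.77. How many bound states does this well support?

N = 9

Define the well-strength parameter z₀ = (a/ℏ)√(2mV₀) = 2.49 × √(2·2.77·5.34) = 13.54.
A new bound state (alternating even/odd) appears each time z₀ passes a multiple of π/2, so N = ⌊2z₀/π⌋ + 1 = ⌊8.622⌋ + 1 = 9.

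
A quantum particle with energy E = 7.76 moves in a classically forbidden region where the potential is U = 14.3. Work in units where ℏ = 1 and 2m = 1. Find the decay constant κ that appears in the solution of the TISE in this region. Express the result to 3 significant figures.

κ = 2.56

Since E < U the TISE in this region is ψ'' = κ²ψ with κ = √(2m(U − E))/ℏ.
κ = √(2 × 0.5 × 6.54) = 2.557.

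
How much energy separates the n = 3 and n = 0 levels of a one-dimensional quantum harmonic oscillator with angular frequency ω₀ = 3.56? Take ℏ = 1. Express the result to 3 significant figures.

ΔE = 10.7

E_n = ℏω₀(n + ½), so ΔE = (3 − 0) ℏω₀ = 3 × 3.56 = 10.68.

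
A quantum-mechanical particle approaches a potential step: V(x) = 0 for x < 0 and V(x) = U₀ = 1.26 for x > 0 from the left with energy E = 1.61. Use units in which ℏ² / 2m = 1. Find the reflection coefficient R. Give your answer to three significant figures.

On each side the TISE gives plane waves with k = √(2m(E − V))/ℏ: k₁ = √(2·½·1.61) = 1.269, k₂ = √(2·½·0.35) = 0.5916.
Matching ψ and ψ′ at x = 0 gives r = (k₁ − k₂)/(k₁ + k₂), so R = r² = 0.1325 and T = 1 − R = 0.8675.

R = 0.133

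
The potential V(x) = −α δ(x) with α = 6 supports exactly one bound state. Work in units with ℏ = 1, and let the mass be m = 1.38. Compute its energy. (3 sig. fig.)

For x ≠ 0 the bound state is ψ ∝ e^{−κ|x|}; integrating the TISE across the delta gives the cusp condition 2κ = 2mα/ℏ², so κ = 8.280.
Then E = −ℏ²κ²/(2m) = −mα²/(2ℏ²) = -24.84.

E = -24.8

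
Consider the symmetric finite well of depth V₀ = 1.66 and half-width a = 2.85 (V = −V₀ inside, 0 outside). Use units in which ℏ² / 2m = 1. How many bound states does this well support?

N = 3

Define the well-strength parameter z₀ = (a/ℏ)√(2mV₀) = 2.85 × √(2·0.5·1.66) = 3.672.
The even/odd transcendental equations gain one root per π/2 in z₀, giving N = 1 + ⌊2z₀/π⌋ = 1 + ⌊2.338⌋ = 3.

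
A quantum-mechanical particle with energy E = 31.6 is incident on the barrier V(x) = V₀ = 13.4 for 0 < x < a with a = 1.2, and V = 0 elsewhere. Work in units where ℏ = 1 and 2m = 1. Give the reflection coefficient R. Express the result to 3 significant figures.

E > V₀: inside the barrier k₂ = √(2m(E − V₀))/ℏ = 4.266, k₂a = 5.119.
Matching at both interfaces gives T⁻¹ = 1 + V₀² sin²(k₂a) / [4E(E − V₀)] = 1.066, hence T = 0.938.
R = 1 − T = 0.0618.

R = 0.0618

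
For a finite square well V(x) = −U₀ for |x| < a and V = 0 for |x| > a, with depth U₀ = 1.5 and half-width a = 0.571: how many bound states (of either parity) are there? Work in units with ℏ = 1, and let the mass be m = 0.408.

N = 1

The dimensionless depth is z₀ = a√(2mU₀)/ℏ = 0.571 × √(1.224) = 0.6317.
The even/odd transcendental equations gain one root per π/2 in z₀, giving N = 1 + ⌊2z₀/π⌋ = 1 + ⌊0.4022⌋ = 1.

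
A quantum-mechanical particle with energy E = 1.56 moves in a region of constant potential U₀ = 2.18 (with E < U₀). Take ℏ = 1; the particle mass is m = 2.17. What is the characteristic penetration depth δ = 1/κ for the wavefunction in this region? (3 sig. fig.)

Since E < U₀ the TISE in this region is ψ'' = κ²ψ with κ = √(2m(U₀ − E))/ℏ.
κ = √(2 × 2.17 × 0.62) = 1.640. The penetration depth is δ = 1/κ = 0.610.

δ = 0.610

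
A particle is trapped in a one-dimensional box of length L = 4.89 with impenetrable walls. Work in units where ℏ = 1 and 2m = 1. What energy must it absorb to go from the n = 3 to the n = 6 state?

ΔE = 11.1

E_n = n²π²ℏ²/(2mL²), so ΔE = (6² − 3²) π²ℏ²/(2mL²).
ΔE = 27 × π² / (2 × 0.5 × 4.89²) = 11.14.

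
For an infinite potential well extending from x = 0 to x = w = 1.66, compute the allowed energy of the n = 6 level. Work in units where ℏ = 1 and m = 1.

E = 64.5

The infinite-well eigenfunctions ψ_n = √(2/w) sin(nπx/w) vanish at both walls, giving E_n = n²π²ℏ²/(2mw²).
E_6 = 6² × π² / (2 × 1 × 1.66²) = 64.47.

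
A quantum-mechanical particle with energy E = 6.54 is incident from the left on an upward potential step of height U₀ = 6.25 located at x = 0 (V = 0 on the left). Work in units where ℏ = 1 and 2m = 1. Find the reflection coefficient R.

R = 0.425

The wavenumbers are k₁ = √(2mE)/ℏ = 2.557 on the left and k₂ = √(2m(E − U₀))/ℏ = 0.5385 on the right.
Continuity of ψ and ψ′ at the step yields the reflection amplitude r = (k₁ − k₂)/(k₁ + k₂) = 0.6521; thus R = |r|² = 0.4252, T = 0.5748.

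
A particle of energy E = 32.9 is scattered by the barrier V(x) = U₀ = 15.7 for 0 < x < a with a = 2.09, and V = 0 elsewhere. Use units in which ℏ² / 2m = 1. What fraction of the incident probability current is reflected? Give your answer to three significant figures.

R = 0.0488

Above the barrier the interior wavenumber is k₂ = √(2m(E − U₀))/ℏ = 4.147, giving phase k₂a = 8.668.
Matching at both interfaces gives T⁻¹ = 1 + U₀² sin²(k₂a) / [4E(E − U₀)] = 1.051, hence T = 0.951.
R = 1 − T = 0.0488.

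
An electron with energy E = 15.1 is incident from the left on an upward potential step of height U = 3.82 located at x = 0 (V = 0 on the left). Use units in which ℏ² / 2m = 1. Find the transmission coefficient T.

T = 0.995

On each side the TISE gives plane waves with k = √(2m(E − V))/ℏ: k₁ = √(2·½·15.1) = 3.886, k₂ = √(2·½·11.28) = 3.359.
Continuity of ψ and ψ′ at the step yields the reflection amplitude r = (k₁ − k₂)/(k₁ + k₂) = 0.07279; thus R = |r|² = 0.005298, T = 0.9947.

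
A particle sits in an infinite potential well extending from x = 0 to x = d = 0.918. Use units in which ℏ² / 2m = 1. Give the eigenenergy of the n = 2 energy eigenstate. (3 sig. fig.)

E = 46.8

The infinite-well eigenfunctions ψ_n = √(2/d) sin(nπx/d) vanish at both walls, giving E_n = n²π²ℏ²/(2md²).
E_2 = 2² × π² / (2 × 0.5 × 0.918²) = 46.85.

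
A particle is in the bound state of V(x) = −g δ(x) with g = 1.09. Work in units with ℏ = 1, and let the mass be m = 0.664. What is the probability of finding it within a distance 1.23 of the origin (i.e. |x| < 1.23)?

The normalised bound state is ψ = √κ e^{−κ|x|} with κ = mg/ℏ² = 0.7238.
P(|x| < d) = ∫_{−d}^{d} κ e^{−2κ|x|} dx = 1 − e^{−2κd} = 1 − e^{−1.780} = 0.8314.

P = 0.831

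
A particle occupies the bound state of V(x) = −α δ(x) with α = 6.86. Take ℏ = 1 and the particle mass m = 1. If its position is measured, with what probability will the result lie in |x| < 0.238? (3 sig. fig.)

The normalised bound state is ψ = √κ e^{−κ|x|} with κ = mα/ℏ² = 6.860.
P(|x| < d) = ∫_{−d}^{d} κ e^{−2κ|x|} dx = 1 − e^{−2κd} = 1 − e^{−3.265} = 0.9618.

P = 0.962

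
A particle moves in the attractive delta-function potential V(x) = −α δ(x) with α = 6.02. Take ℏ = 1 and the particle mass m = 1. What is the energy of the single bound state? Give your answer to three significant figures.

E = -18.1

For x ≠ 0 the bound state is ψ ∝ e^{−κ|x|}; integrating the TISE across the delta gives the cusp condition 2κ = 2mα/ℏ², so κ = 6.020.
Then E = −ℏ²κ²/(2m) = −mα²/(2ℏ²) = -18.12.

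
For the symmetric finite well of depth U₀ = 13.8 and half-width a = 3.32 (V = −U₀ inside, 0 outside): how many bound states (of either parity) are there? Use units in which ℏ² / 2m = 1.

Define the well-strength parameter z₀ = (a/ℏ)√(2mU₀) = 3.32 × √(2·0.5·13.8) = 12.33.
The even/odd transcendental equations gain one root per π/2 in z₀, giving N = 1 + ⌊2z₀/π⌋ = 1 + ⌊7.852⌋ = 8.

N = 8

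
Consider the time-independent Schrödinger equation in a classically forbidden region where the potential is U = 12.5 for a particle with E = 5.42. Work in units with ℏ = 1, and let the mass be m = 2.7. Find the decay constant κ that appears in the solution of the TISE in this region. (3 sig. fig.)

κ = 6.18

Since E < U the TISE in this region is ψ'' = κ²ψ with κ = √(2m(U − E))/ℏ.
κ = √(2 × 2.7 × 7.08) = 6.183.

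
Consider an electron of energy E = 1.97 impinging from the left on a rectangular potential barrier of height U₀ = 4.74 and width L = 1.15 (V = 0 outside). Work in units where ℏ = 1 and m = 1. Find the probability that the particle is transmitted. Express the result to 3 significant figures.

Since E < U₀ the interior solution is evanescent with decay constant κ = √(2m(U₀ − E))/ℏ = 2.354.
κL = 2.707, sinh(κL) = 7.457.
Matching ψ, ψ′ at both faces gives T = [1 + U₀² sinh²(κL) / (4E(U₀ − E))]⁻¹ = 1/58.24 = 0.0172.

T = 0.0172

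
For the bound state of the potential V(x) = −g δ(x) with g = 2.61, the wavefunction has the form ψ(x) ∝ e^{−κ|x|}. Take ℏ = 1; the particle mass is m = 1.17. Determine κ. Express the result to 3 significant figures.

Integrate −(ℏ²/2m)ψ'' − gδ(x)ψ = Eψ from −ε to +ε: the ψ'' term gives ψ'(0⁺) − ψ'(0⁻) and the δ term gives −(2mg/ℏ²)ψ(0).
With ψ ∝ e^{−κ|x|} this yields −2κ = −2mg/ℏ², so κ = mg/ℏ² = 3.054.

κ = 3.05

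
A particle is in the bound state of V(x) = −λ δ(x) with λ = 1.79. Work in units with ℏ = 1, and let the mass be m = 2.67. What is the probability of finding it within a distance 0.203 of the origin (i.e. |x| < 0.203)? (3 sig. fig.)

The normalised bound state is ψ = √κ e^{−κ|x|} with κ = mλ/ℏ² = 4.779.
P(|x| < d) = ∫_{−d}^{d} κ e^{−2κ|x|} dx = 1 − e^{−2κd} = 1 − e^{−1.940} = 0.8564.

P = 0.856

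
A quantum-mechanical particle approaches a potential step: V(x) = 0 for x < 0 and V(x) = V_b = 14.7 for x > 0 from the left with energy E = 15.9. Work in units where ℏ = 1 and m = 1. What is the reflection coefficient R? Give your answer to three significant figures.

R = 0.324

The wavenumbers are k₁ = √(2mE)/ℏ = 5.639 on the left and k₂ = √(2m(E − V_b))/ℏ = 1.549 on the right.
Matching ψ and ψ′ at x = 0 gives r = (k₁ − k₂)/(k₁ + k₂), so R = r² = 0.3237 and T = 1 − R = 0.6763.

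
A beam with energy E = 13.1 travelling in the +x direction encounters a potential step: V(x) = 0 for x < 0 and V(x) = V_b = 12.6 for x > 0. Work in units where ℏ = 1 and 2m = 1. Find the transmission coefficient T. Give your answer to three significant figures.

On each side the TISE gives plane waves with k = √(2m(E − V))/ℏ: k₁ = √(2·½·13.1) = 3.619, k₂ = √(2·½·0.5) = 0.7071.
Matching ψ and ψ′ at x = 0 gives r = (k₁ − k₂)/(k₁ + k₂), so R = r² = 0.4531 and T = 1 − R = 0.5469.

T = 0.547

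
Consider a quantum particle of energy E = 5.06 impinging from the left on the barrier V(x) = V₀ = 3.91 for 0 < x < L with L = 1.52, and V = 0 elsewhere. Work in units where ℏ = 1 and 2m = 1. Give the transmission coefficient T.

T = 0.604

Above the barrier the interior wavenumber is k₂ = √(2m(E − V₀))/ℏ = 1.072, giving phase k₂L = 1.630.
T = [1 + V₀² sin²(k₂L) / (4E(E − V₀))]⁻¹ = 1/1.655 = 0.604.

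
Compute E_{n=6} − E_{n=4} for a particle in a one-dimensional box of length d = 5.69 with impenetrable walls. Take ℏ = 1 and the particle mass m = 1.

E_n = n²π²ℏ²/(2md²), so ΔE = (6² − 4²) π²ℏ²/(2md²).
ΔE = 20 × π² / (2 × 1 × 5.69²) = 3.048.

ΔE = 3.05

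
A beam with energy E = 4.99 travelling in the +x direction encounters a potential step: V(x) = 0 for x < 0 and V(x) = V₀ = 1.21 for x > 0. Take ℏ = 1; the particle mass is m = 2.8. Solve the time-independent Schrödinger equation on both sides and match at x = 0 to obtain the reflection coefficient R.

R = 0.00480

The wavenumbers are k₁ = √(2mE)/ℏ = 5.286 on the left and k₂ = √(2m(E − V₀))/ℏ = 4.601 on the right.
Matching ψ and ψ′ at x = 0 gives r = (k₁ − k₂)/(k₁ + k₂), so R = r² = 0.004805 and T = 1 − R = 0.9952.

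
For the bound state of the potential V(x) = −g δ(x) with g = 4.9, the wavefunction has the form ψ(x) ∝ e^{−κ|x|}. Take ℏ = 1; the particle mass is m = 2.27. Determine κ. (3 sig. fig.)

Integrate −(ℏ²/2m)ψ'' − gδ(x)ψ = Eψ from −ε to +ε: the ψ'' term gives ψ'(0⁺) − ψ'(0⁻) and the δ term gives −(2mg/ℏ²)ψ(0).
With ψ ∝ e^{−κ|x|} this yields −2κ = −2mg/ℏ², so κ = mg/ℏ² = 11.12.

κ = 11.1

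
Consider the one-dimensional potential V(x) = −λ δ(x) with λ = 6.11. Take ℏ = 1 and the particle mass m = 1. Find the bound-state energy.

The bound state is ψ(x) = √κ e^{−κ|x|}. The derivative jump ψ'(0⁺) − ψ'(0⁻) = −(2mλ/ℏ²)ψ(0) fixes κ = mλ/ℏ² = 6.110.
Then E = −ℏ²κ²/(2m) = −mλ²/(2ℏ²) = -18.67.

E = -18.7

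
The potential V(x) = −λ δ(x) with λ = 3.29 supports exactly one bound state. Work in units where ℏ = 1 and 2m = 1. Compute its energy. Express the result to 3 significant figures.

E = -2.71

For x ≠ 0 the bound state is ψ ∝ e^{−κ|x|}; integrating the TISE across the delta gives the cusp condition 2κ = 2mλ/ℏ², so κ = 1.645.
Then E = −ℏ²κ²/(2m) = −mλ²/(2ℏ²) = -2.706.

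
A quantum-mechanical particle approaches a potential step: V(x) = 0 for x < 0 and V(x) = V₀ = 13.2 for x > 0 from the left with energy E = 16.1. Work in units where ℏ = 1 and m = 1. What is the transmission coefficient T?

T = 0.837

The wavenumbers are k₁ = √(2mE)/ℏ = 5.675 on the left and k₂ = √(2m(E − V₀))/ℏ = 2.408 on the right.
Matching ψ and ψ′ at x = 0 gives r = (k₁ − k₂)/(k₁ + k₂), so R = r² = 0.1633 and T = 1 − R = 0.8367.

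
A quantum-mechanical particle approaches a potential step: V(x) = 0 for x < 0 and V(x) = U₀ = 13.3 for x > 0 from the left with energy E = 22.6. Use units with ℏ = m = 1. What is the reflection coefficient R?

On each side the TISE gives plane waves with k = √(2m(E − V))/ℏ: k₁ = √(2·1·22.6) = 6.723, k₂ = √(2·1·9.3) = 4.313.
Continuity of ψ and ψ′ at the step yields the reflection amplitude r = (k₁ − k₂)/(k₁ + k₂) = 0.2184; thus R = |r|² = 0.04770, T = 0.9523.

R = 0.0477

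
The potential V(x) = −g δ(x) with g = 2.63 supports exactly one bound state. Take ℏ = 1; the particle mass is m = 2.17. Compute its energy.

For x ≠ 0 the bound state is ψ ∝ e^{−κ|x|}; integrating the TISE across the delta gives the cusp condition 2κ = 2mg/ℏ², so κ = 5.707.
Then E = −ℏ²κ²/(2m) = −mg²/(2ℏ²) = -7.505.

E = -7.50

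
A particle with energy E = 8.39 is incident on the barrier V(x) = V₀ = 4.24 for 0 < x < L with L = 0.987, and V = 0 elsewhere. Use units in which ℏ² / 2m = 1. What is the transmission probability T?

Above the barrier the interior wavenumber is k₂ = √(2m(E − V₀))/ℏ = 2.037, giving phase k₂L = 2.011.
T = [1 + V₀² sin²(k₂L) / (4E(E − V₀))]⁻¹ = 1/1.106 = 0.904.

T = 0.904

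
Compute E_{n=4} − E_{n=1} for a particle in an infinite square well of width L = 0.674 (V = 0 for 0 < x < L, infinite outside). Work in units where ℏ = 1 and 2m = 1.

E_n = n²π²ℏ²/(2mL²), so ΔE = (4² − 1²) π²ℏ²/(2mL²).
ΔE = 15 × π² / (2 × 0.5 × 0.674²) = 325.9.

ΔE = 326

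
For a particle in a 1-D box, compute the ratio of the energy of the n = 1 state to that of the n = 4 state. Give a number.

0.0625

E_n = n²π²ℏ²/(2mL²) so the ratio is n₂²/n₁² = 1/16 = 0.0625.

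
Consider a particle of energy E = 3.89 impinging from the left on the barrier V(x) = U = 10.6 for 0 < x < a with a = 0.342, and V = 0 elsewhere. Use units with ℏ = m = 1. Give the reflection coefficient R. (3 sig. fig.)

Since E < U the interior solution is evanescent with decay constant κ = √(2m(U − E))/ℏ = 3.663.
κa = 1.253, sinh(κa) = 1.607.
Matching ψ, ψ′ at both faces gives T = [1 + U² sinh²(κa) / (4E(U − E))]⁻¹ = 1/3.780 = 0.265.
R = 1 − T = 0.735.

R = 0.735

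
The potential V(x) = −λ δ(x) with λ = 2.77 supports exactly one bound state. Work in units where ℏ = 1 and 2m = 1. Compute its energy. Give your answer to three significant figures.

The bound state is ψ(x) = √κ e^{−κ|x|}. The derivative jump ψ'(0⁺) − ψ'(0⁻) = −(2mλ/ℏ²)ψ(0) fixes κ = mλ/ℏ² = 1.385.
Then E = −ℏ²κ²/(2m) = −mλ²/(2ℏ²) = -1.918.

E = -1.92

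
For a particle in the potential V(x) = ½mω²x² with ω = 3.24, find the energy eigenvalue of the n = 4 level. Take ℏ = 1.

E = 14.6

The oscillator eigenvalues are E_n = ℏω(n + ½), so E_4 = 3.24 × 4.5 = 14.58.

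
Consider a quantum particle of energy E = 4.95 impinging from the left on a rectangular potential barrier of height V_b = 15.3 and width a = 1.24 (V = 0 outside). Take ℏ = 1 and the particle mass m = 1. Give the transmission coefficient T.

Since E < V_b the interior solution is evanescent with decay constant κ = √(2m(V_b − E))/ℏ = 4.550.
κa = 5.642, sinh(κa) = 141.0.
Matching ψ, ψ′ at both faces gives T = [1 + V_b² sinh²(κa) / (4E(V_b − E))]⁻¹ = 1/22700 = 0.0000441.

T = 0.0000441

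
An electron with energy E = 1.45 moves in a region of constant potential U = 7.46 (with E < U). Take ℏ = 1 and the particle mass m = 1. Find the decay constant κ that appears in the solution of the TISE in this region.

Since E < U the TISE in this region is ψ'' = κ²ψ with κ = √(2m(U − E))/ℏ.
κ = √(2 × 1 × 6.01) = 3.467.

κ = 3.47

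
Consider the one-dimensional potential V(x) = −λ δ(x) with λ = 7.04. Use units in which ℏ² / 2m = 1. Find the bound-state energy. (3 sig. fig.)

E = -12.4

For x ≠ 0 the bound state is ψ ∝ e^{−κ|x|}; integrating the TISE across the delta gives the cusp condition 2κ = 2mλ/ℏ², so κ = 3.520.
Then E = −ℏ²κ²/(2m) = −mλ²/(2ℏ²) = -12.39.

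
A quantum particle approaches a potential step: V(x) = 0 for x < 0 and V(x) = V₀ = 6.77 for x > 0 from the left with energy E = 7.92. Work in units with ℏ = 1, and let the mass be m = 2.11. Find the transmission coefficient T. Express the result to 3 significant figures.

The wavenumbers are k₁ = √(2mE)/ℏ = 5.781 on the left and k₂ = √(2m(E − V₀))/ℏ = 2.203 on the right.
Continuity of ψ and ψ′ at the step yields the reflection amplitude r = (k₁ − k₂)/(k₁ + k₂) = 0.4482; thus R = |r|² = 0.2009, T = 0.7991.

T = 0.799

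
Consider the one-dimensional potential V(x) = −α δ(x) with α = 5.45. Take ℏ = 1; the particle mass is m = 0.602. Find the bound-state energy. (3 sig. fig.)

E = -8.94

The bound state is ψ(x) = √κ e^{−κ|x|}. The derivative jump ψ'(0⁺) − ψ'(0⁻) = −(2mα/ℏ²)ψ(0) fixes κ = mα/ℏ² = 3.281.
Then E = −ℏ²κ²/(2m) = −mα²/(2ℏ²) = -8.940.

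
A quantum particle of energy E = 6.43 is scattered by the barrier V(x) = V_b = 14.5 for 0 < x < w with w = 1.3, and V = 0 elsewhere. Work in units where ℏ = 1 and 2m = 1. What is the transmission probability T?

E < V_b: inside the barrier ψ ∝ e^{±κx} with κ = √(2m(V_b − E))/ℏ = 2.841.
κw = 3.693, sinh(κw) = 20.07.
The exact tunnelling result is T⁻¹ = 1 + V_b² sinh²(κw) / [4E(V_b − E)] = 409.0, so T = 0.00244.

T = 0.00244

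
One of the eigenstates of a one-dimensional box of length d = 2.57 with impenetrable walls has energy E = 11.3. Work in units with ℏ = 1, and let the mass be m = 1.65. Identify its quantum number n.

For an infinite well E_n = n²π²ℏ²/(2md²), so n = (d/πℏ)√(2mE).
n = (2.57/π) × √(2 × 1.65 × 11.3) = 4.996 → n = 5.

n = 5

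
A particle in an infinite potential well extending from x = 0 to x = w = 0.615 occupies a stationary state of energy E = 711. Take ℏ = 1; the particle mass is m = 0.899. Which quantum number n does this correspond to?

For an infinite well E_n = n²π²ℏ²/(2mw²), so n = (w/πℏ)√(2mE).
n = (0.615/π) × √(2 × 0.899 × 711) = 6.999 → n = 7.

n = 7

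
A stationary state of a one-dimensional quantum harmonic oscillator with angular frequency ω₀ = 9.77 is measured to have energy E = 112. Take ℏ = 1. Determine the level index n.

n = 11

Invert E_n = (n + ½)ℏω₀: n = E/ℏω₀ − ½ = 10.964, so n = 11.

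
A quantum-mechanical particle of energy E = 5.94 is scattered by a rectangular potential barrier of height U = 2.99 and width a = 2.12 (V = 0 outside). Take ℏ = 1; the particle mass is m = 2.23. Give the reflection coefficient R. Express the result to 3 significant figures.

R = 0.110

E > U: inside the barrier k₂ = √(2m(E − U))/ℏ = 3.627, k₂a = 7.690.
T = [1 + U² sin²(k₂a) / (4E(E − U))]⁻¹ = 1/1.124 = 0.890.
R = 1 − T = 0.110.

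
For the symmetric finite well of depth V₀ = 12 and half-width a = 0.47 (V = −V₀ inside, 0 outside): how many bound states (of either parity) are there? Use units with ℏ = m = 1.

N = 2

Define the well-strength parameter z₀ = (a/ℏ)√(2mV₀) = 0.47 × √(2·1·12) = 2.303.
A new bound state (alternating even/odd) appears each time z₀ passes a multiple of π/2, so N = ⌊2z₀/π⌋ + 1 = ⌊1.466⌋ + 1 = 2.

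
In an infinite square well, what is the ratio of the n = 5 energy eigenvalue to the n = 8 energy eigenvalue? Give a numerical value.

0.390625

Since E_n ∝ n², the ratio is (5/8)² = 0.390625.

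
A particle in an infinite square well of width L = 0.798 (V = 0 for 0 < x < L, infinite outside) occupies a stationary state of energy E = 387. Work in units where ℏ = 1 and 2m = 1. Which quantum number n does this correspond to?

For an infinite well E_n = n²π²ℏ²/(2mL²), so n = (L/πℏ)√(2mE).
n = (0.798/π) × √(2 × 0.5 × 387) = 4.997 → n = 5.

n = 5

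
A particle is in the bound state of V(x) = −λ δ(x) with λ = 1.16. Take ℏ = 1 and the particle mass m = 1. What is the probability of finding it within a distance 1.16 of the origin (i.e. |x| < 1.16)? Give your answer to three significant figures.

The normalised bound state is ψ = √κ e^{−κ|x|} with κ = mλ/ℏ² = 1.160.
P(|x| < d) = ∫_{−d}^{d} κ e^{−2κ|x|} dx = 1 − e^{−2κd} = 1 − e^{−2.691} = 0.9322.

P = 0.932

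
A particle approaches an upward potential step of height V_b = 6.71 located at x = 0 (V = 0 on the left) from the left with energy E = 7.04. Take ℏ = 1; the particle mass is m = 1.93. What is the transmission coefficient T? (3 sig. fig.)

T = 0.585

The wavenumbers are k₁ = √(2mE)/ℏ = 5.213 on the left and k₂ = √(2m(E − V_b))/ℏ = 1.129 on the right.
Continuity of ψ and ψ′ at the step yields the reflection amplitude r = (k₁ − k₂)/(k₁ + k₂) = 0.6441; thus R = |r|² = 0.4148, T = 0.5852.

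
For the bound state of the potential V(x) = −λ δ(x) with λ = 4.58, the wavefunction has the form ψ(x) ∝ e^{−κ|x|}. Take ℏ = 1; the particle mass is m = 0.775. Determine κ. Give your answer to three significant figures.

κ = 3.55

Integrating the TISE across x = 0 gives the cusp condition ψ'(0⁺) − ψ'(0⁻) = −(2mλ/ℏ²)ψ(0).
With ψ ∝ e^{−κ|x|} this yields −2κ = −2mλ/ℏ², so κ = mλ/ℏ² = 3.550.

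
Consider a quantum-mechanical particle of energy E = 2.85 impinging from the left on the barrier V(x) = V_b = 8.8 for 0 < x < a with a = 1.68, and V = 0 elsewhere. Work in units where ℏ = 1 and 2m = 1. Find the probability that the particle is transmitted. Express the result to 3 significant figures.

T = 0.000966

E < V_b: inside the barrier ψ ∝ e^{±κx} with κ = √(2m(V_b − E))/ℏ = 2.439.
κa = 4.098, sinh(κa) = 30.10.
Matching ψ, ψ′ at both faces gives T = [1 + V_b² sinh²(κa) / (4E(V_b − E))]⁻¹ = 1/1035 = 0.000966.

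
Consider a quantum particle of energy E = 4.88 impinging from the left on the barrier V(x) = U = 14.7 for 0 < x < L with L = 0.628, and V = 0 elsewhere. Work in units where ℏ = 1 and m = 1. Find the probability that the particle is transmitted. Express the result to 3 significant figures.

Since E < U the interior solution is evanescent with decay constant κ = √(2m(U − E))/ℏ = 4.432.
κL = 2.783, sinh(κL) = 8.054.
The exact tunnelling result is T⁻¹ = 1 + U² sinh²(κL) / [4E(U − E)] = 74.12, so T = 0.0135.

T = 0.0135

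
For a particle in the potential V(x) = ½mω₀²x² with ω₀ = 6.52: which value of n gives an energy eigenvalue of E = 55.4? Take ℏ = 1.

Invert E_n = (n + ½)ℏω₀: n = E/ℏω₀ − ½ = 7.997, so n = 8.

n = 8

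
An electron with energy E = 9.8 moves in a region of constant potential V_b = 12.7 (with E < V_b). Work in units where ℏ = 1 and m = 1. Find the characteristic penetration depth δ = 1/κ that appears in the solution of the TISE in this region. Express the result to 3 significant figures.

Since E < V_b the TISE in this region is ψ'' = κ²ψ with κ = √(2m(V_b − E))/ℏ.
κ = √(2 × 1 × 2.9) = 2.408. The penetration depth is δ = 1/κ = 0.415.

δ = 0.415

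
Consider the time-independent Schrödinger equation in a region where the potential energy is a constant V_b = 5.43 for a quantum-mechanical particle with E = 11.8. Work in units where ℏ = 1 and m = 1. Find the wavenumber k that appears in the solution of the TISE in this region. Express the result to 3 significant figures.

k = 3.57

With E > V_b the solution is oscillatory, ψ ∝ e^{±ikx} with k = √(2m(E − V_b))/ℏ.
k = √(2 × 1 × 6.37) = 3.569.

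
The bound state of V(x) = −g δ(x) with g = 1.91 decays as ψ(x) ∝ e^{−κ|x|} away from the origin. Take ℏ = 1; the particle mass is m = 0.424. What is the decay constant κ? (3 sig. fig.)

Integrating the TISE across x = 0 gives the cusp condition ψ'(0⁺) − ψ'(0⁻) = −(2mg/ℏ²)ψ(0).
With ψ ∝ e^{−κ|x|} this yields −2κ = −2mg/ℏ², so κ = mg/ℏ² = 0.8098.

κ = 0.810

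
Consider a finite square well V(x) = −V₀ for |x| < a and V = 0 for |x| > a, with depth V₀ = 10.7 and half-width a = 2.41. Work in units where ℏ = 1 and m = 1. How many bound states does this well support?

Define the well-strength parameter z₀ = (a/ℏ)√(2mV₀) = 2.41 × √(2·1·10.7) = 11.15.
The even/odd transcendental equations gain one root per π/2 in z₀, giving N = 1 + ⌊2z₀/π⌋ = 1 + ⌊7.097⌋ = 8.

N = 8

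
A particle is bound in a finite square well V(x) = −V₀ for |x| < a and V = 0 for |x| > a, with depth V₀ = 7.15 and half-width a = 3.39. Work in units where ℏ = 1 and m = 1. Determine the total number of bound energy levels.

The dimensionless depth is z₀ = a√(2mV₀)/ℏ = 3.39 × √(14.30) = 12.82.
A new bound state (alternating even/odd) appears each time z₀ passes a multiple of π/2, so N = ⌊2z₀/π⌋ + 1 = ⌊8.161⌋ + 1 = 9.

N = 9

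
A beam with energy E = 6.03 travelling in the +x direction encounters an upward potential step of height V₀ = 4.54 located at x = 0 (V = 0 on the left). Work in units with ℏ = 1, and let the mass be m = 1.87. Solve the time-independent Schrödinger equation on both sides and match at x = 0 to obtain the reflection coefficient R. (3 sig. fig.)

R = 0.113

The wavenumbers are k₁ = √(2mE)/ℏ = 4.749 on the left and k₂ = √(2m(E − V₀))/ℏ = 2.361 on the right.
Continuity of ψ and ψ′ at the step yields the reflection amplitude r = (k₁ − k₂)/(k₁ + k₂) = 0.3359; thus R = |r|² = 0.1128, T = 0.8872.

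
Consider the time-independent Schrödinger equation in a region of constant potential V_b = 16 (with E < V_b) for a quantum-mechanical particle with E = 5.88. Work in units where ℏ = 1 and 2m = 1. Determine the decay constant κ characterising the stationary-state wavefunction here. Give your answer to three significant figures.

κ = 3.18

Since E < V_b the TISE in this region is ψ'' = κ²ψ with κ = √(2m(V_b − E))/ℏ.
κ = √(2 × 0.5 × 10.12) = 3.181.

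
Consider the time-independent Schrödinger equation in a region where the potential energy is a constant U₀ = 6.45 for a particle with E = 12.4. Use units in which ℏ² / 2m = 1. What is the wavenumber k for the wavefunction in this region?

k = 2.44

With E > U₀ the solution is oscillatory, ψ ∝ e^{±ikx} with k = √(2m(E − U₀))/ℏ.
k = √(2 × 0.5 × 5.95) = 2.439.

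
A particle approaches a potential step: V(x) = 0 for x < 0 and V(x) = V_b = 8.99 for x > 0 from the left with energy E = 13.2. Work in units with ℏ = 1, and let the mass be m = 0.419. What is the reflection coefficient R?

The wavenumbers are k₁ = √(2mE)/ℏ = 3.326 on the left and k₂ = √(2m(E − V_b))/ℏ = 1.878 on the right.
Continuity of ψ and ψ′ at the step yields the reflection amplitude r = (k₁ − k₂)/(k₁ + k₂) = 0.2782; thus R = |r|² = 0.07737, T = 0.9226.

R = 0.0774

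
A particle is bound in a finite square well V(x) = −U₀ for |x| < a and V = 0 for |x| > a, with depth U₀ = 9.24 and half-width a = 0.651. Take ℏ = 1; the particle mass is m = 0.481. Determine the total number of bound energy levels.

The dimensionless depth is z₀ = a√(2mU₀)/ℏ = 0.651 × √(8.889) = 1.941.
The even/odd transcendental equations gain one root per π/2 in z₀, giving N = 1 + ⌊2z₀/π⌋ = 1 + ⌊1.236⌋ = 2.

N = 2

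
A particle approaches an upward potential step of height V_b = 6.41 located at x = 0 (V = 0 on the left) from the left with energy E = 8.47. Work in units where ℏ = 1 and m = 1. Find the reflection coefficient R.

On each side the TISE gives plane waves with k = √(2m(E − V))/ℏ: k₁ = √(2·1·8.47) = 4.116, k₂ = √(2·1·2.06) = 2.030.
Matching ψ and ψ′ at x = 0 gives r = (k₁ − k₂)/(k₁ + k₂), so R = r² = 0.1152 and T = 1 − R = 0.8848.

R = 0.115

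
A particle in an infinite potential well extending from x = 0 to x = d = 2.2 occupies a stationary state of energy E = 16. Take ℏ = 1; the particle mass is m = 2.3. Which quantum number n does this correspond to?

n = 6

For an infinite well E_n = n²π²ℏ²/(2md²), so n = (d/πℏ)√(2mE).
n = (2.2/π) × √(2 × 2.3 × 16) = 6.008 → n = 6.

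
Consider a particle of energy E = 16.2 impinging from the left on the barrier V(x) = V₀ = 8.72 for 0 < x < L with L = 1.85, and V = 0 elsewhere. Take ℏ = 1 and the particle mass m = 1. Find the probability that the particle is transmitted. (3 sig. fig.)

T = 0.916

Above the barrier the interior wavenumber is k₂ = √(2m(E − V₀))/ℏ = 3.868, giving phase k₂L = 7.155.
T = [1 + V₀² sin²(k₂L) / (4E(E − V₀))]⁻¹ = 1/1.092 = 0.916.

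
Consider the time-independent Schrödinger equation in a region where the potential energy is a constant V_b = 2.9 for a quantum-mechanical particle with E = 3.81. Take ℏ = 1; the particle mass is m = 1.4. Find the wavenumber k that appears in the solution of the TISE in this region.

With E > V_b the solution is oscillatory, ψ ∝ e^{±ikx} with k = √(2m(E − V_b))/ℏ.
k = √(2 × 1.4 × 0.91) = 1.596.

k = 1.60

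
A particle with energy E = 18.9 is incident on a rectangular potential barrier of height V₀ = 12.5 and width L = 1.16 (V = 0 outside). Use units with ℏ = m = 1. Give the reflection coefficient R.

R = 0.188

Above the barrier the interior wavenumber is k₂ = √(2m(E − V₀))/ℏ = 3.578, giving phase k₂L = 4.150.
Matching at both interfaces gives T⁻¹ = 1 + V₀² sin²(k₂L) / [4E(E − V₀)] = 1.231, hence T = 0.812.
R = 1 − T = 0.188.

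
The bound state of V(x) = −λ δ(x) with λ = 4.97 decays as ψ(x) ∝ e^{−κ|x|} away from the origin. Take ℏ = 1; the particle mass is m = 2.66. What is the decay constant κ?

κ = 13.2

Integrating the TISE across x = 0 gives the cusp condition ψ'(0⁺) − ψ'(0⁻) = −(2mλ/ℏ²)ψ(0).
With ψ ∝ e^{−κ|x|} this yields −2κ = −2mλ/ℏ², so κ = mλ/ℏ² = 13.22.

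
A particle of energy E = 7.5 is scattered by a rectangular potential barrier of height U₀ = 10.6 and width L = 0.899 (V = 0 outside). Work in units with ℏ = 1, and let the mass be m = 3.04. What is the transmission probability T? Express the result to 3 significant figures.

T = 0.00135

E < U₀: inside the barrier ψ ∝ e^{±κx} with κ = √(2m(U₀ − E))/ℏ = 4.341.
κL = 3.903, sinh(κL) = 24.76.
Matching ψ, ψ′ at both faces gives T = [1 + U₀² sinh²(κL) / (4E(U₀ − E))]⁻¹ = 1/741.9 = 0.00135.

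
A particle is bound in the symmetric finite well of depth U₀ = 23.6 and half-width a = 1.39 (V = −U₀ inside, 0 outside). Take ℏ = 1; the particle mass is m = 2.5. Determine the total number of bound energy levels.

Define the well-strength parameter z₀ = (a/ℏ)√(2mU₀) = 1.39 × √(2·2.5·23.6) = 15.10.
A new bound state (alternating even/odd) appears each time z₀ passes a multiple of π/2, so N = ⌊2z₀/π⌋ + 1 = ⌊9.612⌋ + 1 = 10.

N = 10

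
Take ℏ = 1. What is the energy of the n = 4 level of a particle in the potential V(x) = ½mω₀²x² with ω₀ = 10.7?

E = 48.2

Using E_n = (n + ½)ℏω₀: E_4 = 4.5 × 10.7 = 48.15.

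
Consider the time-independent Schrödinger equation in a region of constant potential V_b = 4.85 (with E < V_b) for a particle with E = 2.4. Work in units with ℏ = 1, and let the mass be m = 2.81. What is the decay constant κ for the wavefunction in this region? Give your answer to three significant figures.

κ = 3.71

Since E < V_b the TISE in this region is ψ'' = κ²ψ with κ = √(2m(V_b − E))/ℏ.
κ = √(2 × 2.81 × 2.45) = 3.711.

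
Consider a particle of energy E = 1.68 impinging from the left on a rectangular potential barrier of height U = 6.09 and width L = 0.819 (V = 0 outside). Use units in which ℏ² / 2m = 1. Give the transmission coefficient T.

Since E < U the interior solution is evanescent with decay constant κ = √(2m(U − E))/ℏ = 2.100.
κL = 1.720, sinh(κL) = 2.702.
The exact tunnelling result is T⁻¹ = 1 + U² sinh²(κL) / [4E(U − E)] = 10.14, so T = 0.0986.

T = 0.0986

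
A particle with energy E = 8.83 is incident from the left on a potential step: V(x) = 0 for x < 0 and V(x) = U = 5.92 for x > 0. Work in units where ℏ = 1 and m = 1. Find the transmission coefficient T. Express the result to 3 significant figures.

T = 0.927

On each side the TISE gives plane waves with k = √(2m(E − V))/ℏ: k₁ = √(2·1·8.83) = 4.202, k₂ = √(2·1·2.91) = 2.412.
Matching ψ and ψ′ at x = 0 gives r = (k₁ − k₂)/(k₁ + k₂), so R = r² = 0.07322 and T = 1 − R = 0.9268.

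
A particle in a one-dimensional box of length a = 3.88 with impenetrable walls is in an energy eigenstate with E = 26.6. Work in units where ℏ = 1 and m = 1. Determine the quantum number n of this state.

n = 9

From E_n = n²π²ℏ²/(2ma²) invert to n = √(2ma²E)/(πℏ).
n = (3.88/π) × √(2 × 1 × 26.6) = 9.008 → n = 9.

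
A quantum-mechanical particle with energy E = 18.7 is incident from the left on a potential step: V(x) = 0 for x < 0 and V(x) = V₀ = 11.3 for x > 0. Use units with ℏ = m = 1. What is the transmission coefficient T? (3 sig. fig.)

On each side the TISE gives plane waves with k = √(2m(E − V))/ℏ: k₁ = √(2·1·18.7) = 6.116, k₂ = √(2·1·7.4) = 3.847.
Matching ψ and ψ′ at x = 0 gives r = (k₁ − k₂)/(k₁ + k₂), so R = r² = 0.05185 and T = 1 − R = 0.9482.

T = 0.948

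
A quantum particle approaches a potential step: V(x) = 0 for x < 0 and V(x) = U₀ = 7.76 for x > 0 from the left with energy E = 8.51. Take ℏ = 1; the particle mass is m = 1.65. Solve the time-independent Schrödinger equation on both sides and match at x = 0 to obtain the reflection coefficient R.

The wavenumbers are k₁ = √(2mE)/ℏ = 5.299 on the left and k₂ = √(2m(E − U₀))/ℏ = 1.573 on the right.
Continuity of ψ and ψ′ at the step yields the reflection amplitude r = (k₁ − k₂)/(k₁ + k₂) = 0.5422; thus R = |r|² = 0.2940, T = 0.7060.

R = 0.294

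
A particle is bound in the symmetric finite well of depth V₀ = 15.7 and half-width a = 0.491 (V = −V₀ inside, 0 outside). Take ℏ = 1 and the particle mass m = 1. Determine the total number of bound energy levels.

Define the well-strength parameter z₀ = (a/ℏ)√(2mV₀) = 0.491 × √(2·1·15.7) = 2.751.
A new bound state (alternating even/odd) appears each time z₀ passes a multiple of π/2, so N = ⌊2z₀/π⌋ + 1 = ⌊1.752⌋ + 1 = 2.

N = 2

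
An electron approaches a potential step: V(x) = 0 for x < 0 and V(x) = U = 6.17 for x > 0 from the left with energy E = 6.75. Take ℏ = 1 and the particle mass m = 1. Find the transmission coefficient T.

The wavenumbers are k₁ = √(2mE)/ℏ = 3.674 on the left and k₂ = √(2m(E − U))/ℏ = 1.077 on the right.
Continuity of ψ and ψ′ at the step yields the reflection amplitude r = (k₁ − k₂)/(k₁ + k₂) = 0.5466; thus R = |r|² = 0.2988, T = 0.7012.

T = 0.701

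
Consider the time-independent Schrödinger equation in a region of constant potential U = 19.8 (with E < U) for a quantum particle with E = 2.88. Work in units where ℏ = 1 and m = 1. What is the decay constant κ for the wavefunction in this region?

Since E < U the TISE in this region is ψ'' = κ²ψ with κ = √(2m(U − E))/ℏ.
κ = √(2 × 1 × 16.92) = 5.817.

κ = 5.82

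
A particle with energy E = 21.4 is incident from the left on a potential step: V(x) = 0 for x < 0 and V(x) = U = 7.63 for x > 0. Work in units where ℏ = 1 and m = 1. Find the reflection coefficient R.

The wavenumbers are k₁ = √(2mE)/ℏ = 6.542 on the left and k₂ = √(2m(E − U))/ℏ = 5.248 on the right.
Matching ψ and ψ′ at x = 0 gives r = (k₁ − k₂)/(k₁ + k₂), so R = r² = 0.01205 and T = 1 − R = 0.9879.

R = 0.0121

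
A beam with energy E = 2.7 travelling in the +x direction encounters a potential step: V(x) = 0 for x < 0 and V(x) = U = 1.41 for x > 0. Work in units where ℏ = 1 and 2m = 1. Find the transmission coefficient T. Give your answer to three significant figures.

T = 0.967

On each side the TISE gives plane waves with k = √(2m(E − V))/ℏ: k₁ = √(2·½·2.7) = 1.643, k₂ = √(2·½·1.29) = 1.136.
Continuity of ψ and ψ′ at the step yields the reflection amplitude r = (k₁ − k₂)/(k₁ + k₂) = 0.1826; thus R = |r|² = 0.03334, T = 0.9667.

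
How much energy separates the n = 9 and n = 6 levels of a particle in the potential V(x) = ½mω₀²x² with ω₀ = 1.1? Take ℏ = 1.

E_n = ℏω₀(n + ½), so ΔE = (9 − 6) ℏω₀ = 3 × 1.1 = 3.300.

ΔE = 3.30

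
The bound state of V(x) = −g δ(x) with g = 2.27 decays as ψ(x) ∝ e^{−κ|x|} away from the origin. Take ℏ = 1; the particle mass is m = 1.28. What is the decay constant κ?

κ = 2.91

Integrating the TISE across x = 0 gives the cusp condition ψ'(0⁺) − ψ'(0⁻) = −(2mg/ℏ²)ψ(0).
With ψ ∝ e^{−κ|x|} this yields −2κ = −2mg/ℏ², so κ = mg/ℏ² = 2.906.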